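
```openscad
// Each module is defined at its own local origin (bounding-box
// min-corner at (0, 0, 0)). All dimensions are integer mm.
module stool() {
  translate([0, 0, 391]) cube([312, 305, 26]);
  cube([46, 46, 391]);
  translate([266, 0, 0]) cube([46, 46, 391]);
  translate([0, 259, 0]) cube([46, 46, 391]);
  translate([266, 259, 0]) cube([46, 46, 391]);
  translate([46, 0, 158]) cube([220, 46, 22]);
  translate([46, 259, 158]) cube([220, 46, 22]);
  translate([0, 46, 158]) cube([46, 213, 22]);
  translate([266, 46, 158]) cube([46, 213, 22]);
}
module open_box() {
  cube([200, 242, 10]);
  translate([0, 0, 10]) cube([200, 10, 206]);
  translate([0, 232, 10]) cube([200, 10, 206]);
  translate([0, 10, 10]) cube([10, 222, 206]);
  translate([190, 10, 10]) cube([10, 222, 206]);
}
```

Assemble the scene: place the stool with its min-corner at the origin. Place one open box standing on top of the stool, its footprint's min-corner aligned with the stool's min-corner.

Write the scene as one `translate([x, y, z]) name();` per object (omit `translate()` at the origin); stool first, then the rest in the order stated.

stool();
translate([0, 0, 417]) open_box();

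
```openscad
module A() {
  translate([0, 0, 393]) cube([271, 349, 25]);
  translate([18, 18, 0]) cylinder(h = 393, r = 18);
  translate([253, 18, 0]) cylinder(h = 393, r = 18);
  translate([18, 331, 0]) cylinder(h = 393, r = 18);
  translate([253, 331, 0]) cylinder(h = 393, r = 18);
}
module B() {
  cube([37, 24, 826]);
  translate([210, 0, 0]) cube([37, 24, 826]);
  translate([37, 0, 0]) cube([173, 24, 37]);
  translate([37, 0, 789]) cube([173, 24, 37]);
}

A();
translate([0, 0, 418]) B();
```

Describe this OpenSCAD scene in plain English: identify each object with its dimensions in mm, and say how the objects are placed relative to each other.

A is a four-legged stool. The seat is 271×349 mm, 25 mm thick, top at z = 418 mm. It stands on four round legs, each 36 mm in diameter, from z = 0 to the seat underside, each leg's axis is inset half a diameter from the nearest pair of seat edges (so the leg's bounding box is flush with the corner).

B is a picture frame with a 173×752 mm rectangular opening (x by z) and a uniform 37 mm border on every side. Frame depth is 24 mm along y. It is built from two vertical stiles running the full outside height and two horizontal rails spanning the gap between the stiles.

The picture frame is on top of the stool.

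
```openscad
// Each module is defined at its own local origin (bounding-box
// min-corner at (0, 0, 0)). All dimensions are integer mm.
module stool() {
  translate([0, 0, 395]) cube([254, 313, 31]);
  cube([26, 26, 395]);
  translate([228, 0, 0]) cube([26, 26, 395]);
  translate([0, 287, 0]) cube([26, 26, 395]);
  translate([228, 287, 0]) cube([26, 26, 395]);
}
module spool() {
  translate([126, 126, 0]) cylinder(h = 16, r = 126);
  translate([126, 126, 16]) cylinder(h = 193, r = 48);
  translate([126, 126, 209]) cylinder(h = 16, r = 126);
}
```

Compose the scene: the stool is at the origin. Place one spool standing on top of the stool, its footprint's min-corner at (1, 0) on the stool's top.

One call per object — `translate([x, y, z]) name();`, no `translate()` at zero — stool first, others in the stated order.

stool();
translate([1, 0, 426]) spool();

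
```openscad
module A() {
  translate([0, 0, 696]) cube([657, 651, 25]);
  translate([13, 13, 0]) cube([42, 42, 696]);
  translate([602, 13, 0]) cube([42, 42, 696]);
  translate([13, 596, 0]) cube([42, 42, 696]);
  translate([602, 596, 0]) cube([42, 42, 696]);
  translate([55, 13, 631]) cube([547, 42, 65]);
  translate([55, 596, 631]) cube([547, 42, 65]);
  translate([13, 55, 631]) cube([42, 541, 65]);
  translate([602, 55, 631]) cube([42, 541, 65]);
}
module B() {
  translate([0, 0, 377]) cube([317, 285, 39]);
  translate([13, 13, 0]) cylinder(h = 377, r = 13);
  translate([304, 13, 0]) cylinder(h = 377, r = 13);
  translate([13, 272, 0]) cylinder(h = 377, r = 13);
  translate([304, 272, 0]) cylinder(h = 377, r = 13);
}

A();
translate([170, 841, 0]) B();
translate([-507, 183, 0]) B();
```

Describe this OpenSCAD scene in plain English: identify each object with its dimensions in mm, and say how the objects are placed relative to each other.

A is a table with a 657×651 mm rectangular top, 25 mm thick, top surface at z = 721 mm, supported by four 42×42 mm square legs, each inset 13 mm from the nearest pair of top edges, running from the floor. Four apron rails, 42 mm thick and 65 mm tall, run between adjacent legs with their top edges flush with the underside of the top and their outer faces flush with the legs' outer faces.

B is a four-legged stool. The seat is a 317×285×39 mm slab whose top surface is at z = 416 mm; four round legs, each 26 mm in diameter, run from the floor (z = 0) to the underside of the seat, each leg's axis is inset half a diameter from the nearest pair of seat edges (so the leg's bounding box is flush with the corner).

Two stools sit around the table at the +y, −x sides.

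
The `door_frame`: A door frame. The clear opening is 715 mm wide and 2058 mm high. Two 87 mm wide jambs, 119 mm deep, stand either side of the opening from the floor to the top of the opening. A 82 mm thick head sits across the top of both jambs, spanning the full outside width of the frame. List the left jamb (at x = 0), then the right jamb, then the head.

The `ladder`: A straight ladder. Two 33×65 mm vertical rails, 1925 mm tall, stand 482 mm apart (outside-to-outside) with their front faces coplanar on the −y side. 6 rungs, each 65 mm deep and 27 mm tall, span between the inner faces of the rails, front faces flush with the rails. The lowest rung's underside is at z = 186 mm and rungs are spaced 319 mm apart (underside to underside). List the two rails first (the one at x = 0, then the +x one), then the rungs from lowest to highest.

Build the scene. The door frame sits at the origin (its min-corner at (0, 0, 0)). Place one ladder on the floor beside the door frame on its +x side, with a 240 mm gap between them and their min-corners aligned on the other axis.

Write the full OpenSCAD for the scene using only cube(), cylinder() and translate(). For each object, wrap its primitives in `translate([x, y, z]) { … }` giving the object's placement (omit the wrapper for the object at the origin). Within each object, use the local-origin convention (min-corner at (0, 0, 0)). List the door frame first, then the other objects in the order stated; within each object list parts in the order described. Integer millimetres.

cube([87, 119, 2058]);
translate([802, 0, 0]) cube([87, 119, 2058]);
translate([0, 0, 2058]) cube([889, 119, 82]);
translate([1129, 0, 0]) {
  cube([33, 65, 1925]);
  translate([449, 0, 0]) cube([33, 65, 1925]);
  translate([33, 0, 186]) cube([416, 65, 27]);
  translate([33, 0, 505]) cube([416, 65, 27]);
  translate([33, 0, 824]) cube([416, 65, 27]);
  translate([33, 0, 1143]) cube([416, 65, 27]);
  translate([33, 0, 1462]) cube([416, 65, 27]);
  translate([33, 0, 1781]) cube([416, 65, 27]);
}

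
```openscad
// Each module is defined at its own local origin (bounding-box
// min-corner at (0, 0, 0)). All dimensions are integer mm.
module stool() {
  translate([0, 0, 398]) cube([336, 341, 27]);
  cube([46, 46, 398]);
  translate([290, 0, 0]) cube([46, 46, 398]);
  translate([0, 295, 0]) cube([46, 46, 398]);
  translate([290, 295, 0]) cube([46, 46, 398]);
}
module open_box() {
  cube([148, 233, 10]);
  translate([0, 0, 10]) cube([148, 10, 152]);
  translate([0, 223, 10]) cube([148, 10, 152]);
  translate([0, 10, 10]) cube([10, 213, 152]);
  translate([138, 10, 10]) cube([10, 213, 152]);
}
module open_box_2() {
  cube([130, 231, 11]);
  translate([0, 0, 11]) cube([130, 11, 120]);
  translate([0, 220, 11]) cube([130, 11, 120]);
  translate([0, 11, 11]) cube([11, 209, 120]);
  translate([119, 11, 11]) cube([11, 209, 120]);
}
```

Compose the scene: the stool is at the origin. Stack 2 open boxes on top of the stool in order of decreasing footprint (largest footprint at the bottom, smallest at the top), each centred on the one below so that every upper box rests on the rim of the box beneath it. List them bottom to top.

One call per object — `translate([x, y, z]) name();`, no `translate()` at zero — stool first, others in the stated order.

stool();
translate([94, 54, 425]) open_box();
translate([103, 55, 587]) open_box_2();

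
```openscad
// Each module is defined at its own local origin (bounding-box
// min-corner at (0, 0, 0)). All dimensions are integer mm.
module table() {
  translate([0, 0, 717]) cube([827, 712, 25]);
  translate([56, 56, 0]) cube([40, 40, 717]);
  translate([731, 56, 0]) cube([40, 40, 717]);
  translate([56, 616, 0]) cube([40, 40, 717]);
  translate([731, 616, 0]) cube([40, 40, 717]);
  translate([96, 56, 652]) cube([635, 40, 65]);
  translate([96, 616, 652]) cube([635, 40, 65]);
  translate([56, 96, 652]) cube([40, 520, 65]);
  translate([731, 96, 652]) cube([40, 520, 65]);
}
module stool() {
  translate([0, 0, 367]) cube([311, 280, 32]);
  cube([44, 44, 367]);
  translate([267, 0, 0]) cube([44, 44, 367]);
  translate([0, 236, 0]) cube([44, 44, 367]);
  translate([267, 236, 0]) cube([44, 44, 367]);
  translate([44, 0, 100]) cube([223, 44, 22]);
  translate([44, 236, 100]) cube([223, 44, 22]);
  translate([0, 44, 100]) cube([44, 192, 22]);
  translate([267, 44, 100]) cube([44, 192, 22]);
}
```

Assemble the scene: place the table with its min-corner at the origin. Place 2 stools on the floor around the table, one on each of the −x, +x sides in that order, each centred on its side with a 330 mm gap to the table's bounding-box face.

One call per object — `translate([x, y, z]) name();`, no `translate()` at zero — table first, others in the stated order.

table();
translate([-641, 216, 0]) stool();
translate([1157, 216, 0]) stool();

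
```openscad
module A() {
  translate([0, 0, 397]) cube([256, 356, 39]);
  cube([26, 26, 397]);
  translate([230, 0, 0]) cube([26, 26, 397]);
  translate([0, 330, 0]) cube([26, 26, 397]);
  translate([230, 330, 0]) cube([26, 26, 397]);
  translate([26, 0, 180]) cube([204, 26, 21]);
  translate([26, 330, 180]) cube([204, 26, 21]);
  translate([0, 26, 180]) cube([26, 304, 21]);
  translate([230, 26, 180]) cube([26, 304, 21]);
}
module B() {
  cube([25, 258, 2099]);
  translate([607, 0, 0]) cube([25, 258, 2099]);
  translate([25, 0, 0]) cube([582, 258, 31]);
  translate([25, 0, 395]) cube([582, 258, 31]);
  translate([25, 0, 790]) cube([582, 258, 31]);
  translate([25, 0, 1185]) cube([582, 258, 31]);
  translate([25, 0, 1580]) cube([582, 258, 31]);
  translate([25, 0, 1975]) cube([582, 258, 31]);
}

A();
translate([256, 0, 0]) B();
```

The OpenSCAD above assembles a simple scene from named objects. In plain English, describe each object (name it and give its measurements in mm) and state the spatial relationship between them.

A is a four-legged stool. The seat is a 256×356×39 mm slab whose top surface is at z = 436 mm; four square legs, each 26×26 mm in cross-section, run from the floor (z = 0) to the underside of the seat, each flush with a corner of the seat. Four stretchers, 26 mm wide and 21 mm tall, connect adjacent legs with their undersides at z = 180 mm, each running between the inner faces of the legs it joins and aligned with the legs' outer faces on the other axis.

B is a bookshelf 632 mm wide overall, 258 mm deep and 2099 mm tall. The two sides are 25 mm thick vertical panels. 6 horizontal shelves of 31 mm thickness span between the inner faces of the sides; the lowest shelf sits on the floor and shelves are stacked with a clear vertical gap of 364 mm between each pair.

The bookshelf is against the stool's +x side, with their −y faces flush.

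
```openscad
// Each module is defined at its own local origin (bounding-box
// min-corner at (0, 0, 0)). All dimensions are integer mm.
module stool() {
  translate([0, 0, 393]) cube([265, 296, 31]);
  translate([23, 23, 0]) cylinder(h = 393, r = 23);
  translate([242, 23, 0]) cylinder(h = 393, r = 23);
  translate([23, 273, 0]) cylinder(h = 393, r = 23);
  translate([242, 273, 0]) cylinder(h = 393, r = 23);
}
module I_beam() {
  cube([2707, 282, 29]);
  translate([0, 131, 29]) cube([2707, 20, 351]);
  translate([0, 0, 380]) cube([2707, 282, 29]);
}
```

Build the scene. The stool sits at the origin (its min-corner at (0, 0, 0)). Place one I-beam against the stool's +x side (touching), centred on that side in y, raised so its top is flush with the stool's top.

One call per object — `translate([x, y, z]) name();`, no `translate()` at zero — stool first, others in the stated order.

stool();
translate([265, 7, 15]) I_beam();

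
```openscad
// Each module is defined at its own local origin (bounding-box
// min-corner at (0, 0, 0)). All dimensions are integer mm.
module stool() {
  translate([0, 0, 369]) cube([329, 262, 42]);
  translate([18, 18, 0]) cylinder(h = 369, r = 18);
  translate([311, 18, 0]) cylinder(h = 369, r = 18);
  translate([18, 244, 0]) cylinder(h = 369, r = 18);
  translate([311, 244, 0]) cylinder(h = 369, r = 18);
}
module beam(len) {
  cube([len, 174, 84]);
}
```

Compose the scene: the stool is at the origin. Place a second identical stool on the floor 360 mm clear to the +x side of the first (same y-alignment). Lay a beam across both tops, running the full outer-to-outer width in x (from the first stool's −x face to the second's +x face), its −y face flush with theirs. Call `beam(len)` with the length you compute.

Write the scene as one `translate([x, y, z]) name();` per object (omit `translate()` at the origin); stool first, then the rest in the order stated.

stool();
translate([689, 0, 0]) stool();
translate([0, 0, 411]) beam(1018);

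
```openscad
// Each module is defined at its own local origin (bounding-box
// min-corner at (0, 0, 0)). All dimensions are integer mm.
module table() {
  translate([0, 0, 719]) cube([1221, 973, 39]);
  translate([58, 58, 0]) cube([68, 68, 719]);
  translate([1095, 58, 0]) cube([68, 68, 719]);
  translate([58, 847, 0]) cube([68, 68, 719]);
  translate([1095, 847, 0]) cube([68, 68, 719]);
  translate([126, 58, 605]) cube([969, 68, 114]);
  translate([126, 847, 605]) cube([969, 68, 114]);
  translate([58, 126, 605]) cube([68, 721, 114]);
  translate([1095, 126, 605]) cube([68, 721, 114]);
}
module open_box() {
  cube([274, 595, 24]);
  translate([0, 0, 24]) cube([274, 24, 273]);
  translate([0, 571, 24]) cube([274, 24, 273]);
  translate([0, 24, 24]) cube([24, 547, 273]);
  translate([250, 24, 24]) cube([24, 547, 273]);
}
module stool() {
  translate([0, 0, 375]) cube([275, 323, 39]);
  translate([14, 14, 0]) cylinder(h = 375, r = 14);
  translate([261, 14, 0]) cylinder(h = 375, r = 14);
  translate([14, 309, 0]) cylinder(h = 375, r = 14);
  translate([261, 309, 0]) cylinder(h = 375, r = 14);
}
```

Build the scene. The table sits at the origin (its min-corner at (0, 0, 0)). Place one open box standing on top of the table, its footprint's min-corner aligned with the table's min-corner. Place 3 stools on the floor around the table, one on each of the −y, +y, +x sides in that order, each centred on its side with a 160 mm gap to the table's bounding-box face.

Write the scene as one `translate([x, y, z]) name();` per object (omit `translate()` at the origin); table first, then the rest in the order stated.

table();
translate([0, 0, 758]) open_box();
translate([473, -483, 0]) stool();
translate([473, 1133, 0]) stool();
translate([1381, 325, 0]) stool();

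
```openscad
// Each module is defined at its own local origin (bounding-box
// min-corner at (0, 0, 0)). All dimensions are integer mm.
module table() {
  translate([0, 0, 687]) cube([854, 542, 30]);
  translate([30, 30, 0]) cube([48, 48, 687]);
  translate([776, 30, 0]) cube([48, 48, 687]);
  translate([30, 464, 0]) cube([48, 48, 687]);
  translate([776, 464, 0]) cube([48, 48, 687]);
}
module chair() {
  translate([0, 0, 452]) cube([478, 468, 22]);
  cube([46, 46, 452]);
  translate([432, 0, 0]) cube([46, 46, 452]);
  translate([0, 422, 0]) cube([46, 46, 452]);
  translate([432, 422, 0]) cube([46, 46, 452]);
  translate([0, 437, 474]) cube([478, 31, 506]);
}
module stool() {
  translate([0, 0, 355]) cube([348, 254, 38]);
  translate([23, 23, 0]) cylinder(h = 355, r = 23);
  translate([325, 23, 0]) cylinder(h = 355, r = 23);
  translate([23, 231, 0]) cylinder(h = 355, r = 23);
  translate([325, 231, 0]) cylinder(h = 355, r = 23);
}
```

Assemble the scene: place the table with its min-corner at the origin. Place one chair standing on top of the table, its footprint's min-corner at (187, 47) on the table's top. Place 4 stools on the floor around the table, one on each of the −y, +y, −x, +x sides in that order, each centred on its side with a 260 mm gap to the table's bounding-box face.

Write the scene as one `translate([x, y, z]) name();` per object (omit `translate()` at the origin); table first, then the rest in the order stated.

table();
translate([187, 47, 717]) chair();
translate([253, -514, 0]) stool();
translate([253, 802, 0]) stool();
translate([-608, 144, 0]) stool();
translate([1114, 144, 0]) stool();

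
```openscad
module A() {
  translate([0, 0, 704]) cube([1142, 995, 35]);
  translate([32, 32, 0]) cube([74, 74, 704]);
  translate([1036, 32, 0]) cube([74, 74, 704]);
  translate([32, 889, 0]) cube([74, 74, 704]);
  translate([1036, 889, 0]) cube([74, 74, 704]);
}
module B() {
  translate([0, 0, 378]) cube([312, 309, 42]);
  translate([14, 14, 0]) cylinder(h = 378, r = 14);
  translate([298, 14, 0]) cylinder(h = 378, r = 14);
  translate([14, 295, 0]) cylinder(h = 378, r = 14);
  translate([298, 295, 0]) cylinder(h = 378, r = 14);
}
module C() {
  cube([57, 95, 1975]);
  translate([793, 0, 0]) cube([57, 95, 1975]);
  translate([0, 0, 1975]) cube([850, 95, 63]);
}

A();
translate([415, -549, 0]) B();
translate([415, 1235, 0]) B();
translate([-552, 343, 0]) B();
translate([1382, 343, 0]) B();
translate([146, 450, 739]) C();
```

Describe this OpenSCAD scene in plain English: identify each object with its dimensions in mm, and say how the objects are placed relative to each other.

A is a table: top 1142 mm (x) × 995 mm (y), 35 mm thick, upper face at z = 739 mm, on four 74×74 mm square legs, each inset 32 mm from the nearest pair of top edges, running from z = 0 to the bottom of the top.

B is a simple wooden stool: a rectangular seat 312 mm (x) by 309 mm (y), 42 mm thick, top face at z = 420 mm, on four round legs, each 28 mm in diameter. The legs rest on z = 0, each leg's axis is inset half a diameter from the nearest pair of seat edges (so the leg's bounding box is flush with the corner).

C is a door frame. The clear opening is 736 mm wide and 1975 mm high. Two 57 mm wide jambs, 95 mm deep, stand either side of the opening from the floor to the top of the opening. A 63 mm thick head sits across the top of both jambs, spanning the full outside width of the frame.

Four stools sit around the table at the −y, +y, −x, +x sides. The door frame is on top of the table, centred.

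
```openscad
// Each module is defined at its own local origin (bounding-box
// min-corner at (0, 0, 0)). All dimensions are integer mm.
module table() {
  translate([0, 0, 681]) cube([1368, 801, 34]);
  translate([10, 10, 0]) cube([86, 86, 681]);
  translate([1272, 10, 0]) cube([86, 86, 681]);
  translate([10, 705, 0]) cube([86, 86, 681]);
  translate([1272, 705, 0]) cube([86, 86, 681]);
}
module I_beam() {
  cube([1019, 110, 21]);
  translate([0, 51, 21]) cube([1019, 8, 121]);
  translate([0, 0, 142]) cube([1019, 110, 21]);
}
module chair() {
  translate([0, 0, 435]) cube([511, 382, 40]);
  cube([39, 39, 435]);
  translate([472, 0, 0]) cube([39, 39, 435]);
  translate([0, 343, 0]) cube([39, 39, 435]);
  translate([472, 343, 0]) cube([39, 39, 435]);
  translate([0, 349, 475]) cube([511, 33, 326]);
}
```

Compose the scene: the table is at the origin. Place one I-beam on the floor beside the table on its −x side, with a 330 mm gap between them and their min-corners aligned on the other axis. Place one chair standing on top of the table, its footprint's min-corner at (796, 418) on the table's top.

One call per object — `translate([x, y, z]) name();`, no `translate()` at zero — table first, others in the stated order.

table();
translate([-1349, 0, 0]) I_beam();
translate([796, 418, 715]) chair();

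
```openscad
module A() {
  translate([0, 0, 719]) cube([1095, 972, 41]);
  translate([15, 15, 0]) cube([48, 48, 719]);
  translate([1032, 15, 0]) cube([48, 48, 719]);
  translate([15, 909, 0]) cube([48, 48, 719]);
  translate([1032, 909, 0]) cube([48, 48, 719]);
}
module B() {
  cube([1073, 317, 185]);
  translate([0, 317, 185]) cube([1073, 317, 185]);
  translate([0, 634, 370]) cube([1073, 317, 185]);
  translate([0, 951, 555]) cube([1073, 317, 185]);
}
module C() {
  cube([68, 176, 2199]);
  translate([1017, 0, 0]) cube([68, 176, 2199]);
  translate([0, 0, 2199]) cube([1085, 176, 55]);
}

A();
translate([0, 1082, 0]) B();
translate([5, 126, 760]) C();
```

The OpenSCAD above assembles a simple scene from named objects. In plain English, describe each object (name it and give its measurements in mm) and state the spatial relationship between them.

A is a table with a 1095×972 mm rectangular top, 41 mm thick, top surface at z = 760 mm, supported by four 48×48 mm square legs, each inset 15 mm from the nearest pair of top edges, running from the floor.

B is a run of 4 identical solid stair steps. Each tread is 1073×317 mm and each step block is 185 mm high. Step 1 rests on the floor; step k is offset from step 1 by (k−1)×317 mm in y and (k−1)×185 mm in z.

C is a rectangular door frame: two vertical jambs of 68×176 mm section, 2199 mm tall, with a clear opening 949 mm wide between their inner faces. A header 55 mm tall and 176 mm deep lies on top of the jambs and spans the full outside width.

The staircase is on the floor beside the table on its +y side. The door frame is on top of the table.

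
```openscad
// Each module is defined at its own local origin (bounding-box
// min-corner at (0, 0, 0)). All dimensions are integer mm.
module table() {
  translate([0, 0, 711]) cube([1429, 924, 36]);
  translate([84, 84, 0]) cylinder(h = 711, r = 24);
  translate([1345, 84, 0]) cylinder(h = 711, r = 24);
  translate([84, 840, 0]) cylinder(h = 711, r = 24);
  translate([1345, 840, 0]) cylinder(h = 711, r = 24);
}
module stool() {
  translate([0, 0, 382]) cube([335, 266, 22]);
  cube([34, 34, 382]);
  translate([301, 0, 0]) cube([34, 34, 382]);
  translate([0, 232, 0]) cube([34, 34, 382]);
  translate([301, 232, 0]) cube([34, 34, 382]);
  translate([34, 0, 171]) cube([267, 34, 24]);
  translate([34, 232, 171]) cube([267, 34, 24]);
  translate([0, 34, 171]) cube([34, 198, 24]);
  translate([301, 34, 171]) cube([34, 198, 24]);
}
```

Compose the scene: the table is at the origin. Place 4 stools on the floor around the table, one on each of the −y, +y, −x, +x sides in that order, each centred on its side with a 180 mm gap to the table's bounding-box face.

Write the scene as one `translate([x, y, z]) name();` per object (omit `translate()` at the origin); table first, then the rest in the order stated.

table();
translate([547, -446, 0]) stool();
translate([547, 1104, 0]) stool();
translate([-515, 329, 0]) stool();
translate([1609, 329, 0]) stool();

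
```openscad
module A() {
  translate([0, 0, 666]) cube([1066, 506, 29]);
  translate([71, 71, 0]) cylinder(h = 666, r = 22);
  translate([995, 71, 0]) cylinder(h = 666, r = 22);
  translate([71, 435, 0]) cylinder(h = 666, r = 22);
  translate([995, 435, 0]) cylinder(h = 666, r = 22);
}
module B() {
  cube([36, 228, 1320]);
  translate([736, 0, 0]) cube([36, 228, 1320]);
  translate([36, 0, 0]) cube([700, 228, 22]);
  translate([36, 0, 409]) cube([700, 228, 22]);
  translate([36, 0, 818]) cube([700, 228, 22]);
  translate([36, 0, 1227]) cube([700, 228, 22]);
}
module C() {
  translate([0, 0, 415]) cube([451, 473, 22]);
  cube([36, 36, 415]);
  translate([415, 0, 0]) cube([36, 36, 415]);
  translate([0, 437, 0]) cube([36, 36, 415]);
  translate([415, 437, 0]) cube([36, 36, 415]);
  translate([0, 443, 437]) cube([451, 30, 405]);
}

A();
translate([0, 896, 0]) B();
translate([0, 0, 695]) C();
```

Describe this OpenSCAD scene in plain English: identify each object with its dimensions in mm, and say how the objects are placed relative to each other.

A is a table: top 1066 mm (x) × 506 mm (y), 29 mm thick, upper face at z = 695 mm, on four round legs of 44 mm diameter, each leg's bounding box inset 49 mm from the nearest pair of top edges, running from z = 0 to the bottom of the top.

B is a bookshelf 772 mm wide overall, 228 mm deep and 1320 mm tall. The two sides are 36 mm thick vertical panels. 4 horizontal shelves of 22 mm thickness span between the inner faces of the sides; the lowest shelf sits on the floor and shelves are stacked with a clear vertical gap of 387 mm between each pair.

C is a chair: 451×473 mm seat, 22 mm thick, top at z = 437 mm, on four 36 mm square corner legs flush with the seat edges. A 30 mm thick backrest slab spans the full seat width, extending 405 mm above the seat top, its back face flush with the seat's +y edge.

The bookshelf is on the floor beside the table on its +y side. The chair is on top of the table.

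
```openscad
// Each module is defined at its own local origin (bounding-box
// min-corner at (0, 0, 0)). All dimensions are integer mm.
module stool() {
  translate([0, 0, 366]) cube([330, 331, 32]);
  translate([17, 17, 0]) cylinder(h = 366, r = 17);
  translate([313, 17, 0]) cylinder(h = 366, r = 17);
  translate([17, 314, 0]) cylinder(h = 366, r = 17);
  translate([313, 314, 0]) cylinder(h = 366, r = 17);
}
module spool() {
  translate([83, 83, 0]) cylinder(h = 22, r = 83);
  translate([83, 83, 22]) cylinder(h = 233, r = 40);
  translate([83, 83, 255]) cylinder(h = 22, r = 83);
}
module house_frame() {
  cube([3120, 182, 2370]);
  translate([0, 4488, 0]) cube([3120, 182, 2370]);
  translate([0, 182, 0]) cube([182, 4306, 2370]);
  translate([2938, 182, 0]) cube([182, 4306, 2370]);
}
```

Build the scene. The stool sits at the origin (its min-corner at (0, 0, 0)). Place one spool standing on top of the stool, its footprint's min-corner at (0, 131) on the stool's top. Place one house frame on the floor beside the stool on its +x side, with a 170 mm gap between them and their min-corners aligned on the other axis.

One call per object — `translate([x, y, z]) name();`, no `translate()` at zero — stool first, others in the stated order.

stool();
translate([0, 131, 398]) spool();
translate([500, 0, 0]) house_frame();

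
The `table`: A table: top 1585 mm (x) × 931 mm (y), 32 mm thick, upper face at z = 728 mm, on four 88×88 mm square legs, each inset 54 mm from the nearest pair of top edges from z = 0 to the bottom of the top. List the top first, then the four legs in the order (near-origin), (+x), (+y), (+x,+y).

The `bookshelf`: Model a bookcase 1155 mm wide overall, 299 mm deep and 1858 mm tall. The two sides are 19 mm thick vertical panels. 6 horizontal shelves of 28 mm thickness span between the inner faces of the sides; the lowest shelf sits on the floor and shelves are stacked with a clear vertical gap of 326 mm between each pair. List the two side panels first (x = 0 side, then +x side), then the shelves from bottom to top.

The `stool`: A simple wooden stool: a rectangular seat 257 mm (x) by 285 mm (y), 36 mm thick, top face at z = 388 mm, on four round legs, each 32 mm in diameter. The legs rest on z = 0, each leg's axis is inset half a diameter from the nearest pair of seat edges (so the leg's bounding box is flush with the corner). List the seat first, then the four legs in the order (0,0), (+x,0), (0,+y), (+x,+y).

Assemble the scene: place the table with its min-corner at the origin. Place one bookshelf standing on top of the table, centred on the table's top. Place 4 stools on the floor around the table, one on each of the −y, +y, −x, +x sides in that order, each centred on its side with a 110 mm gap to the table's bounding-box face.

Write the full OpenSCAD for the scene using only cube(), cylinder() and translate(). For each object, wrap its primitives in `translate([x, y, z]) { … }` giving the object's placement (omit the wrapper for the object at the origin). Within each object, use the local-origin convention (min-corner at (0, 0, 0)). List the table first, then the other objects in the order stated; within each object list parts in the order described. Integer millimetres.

translate([0, 0, 696]) cube([1585, 931, 32]);
translate([54, 54, 0]) cube([88, 88, 696]);
translate([1443, 54, 0]) cube([88, 88, 696]);
translate([54, 789, 0]) cube([88, 88, 696]);
translate([1443, 789, 0]) cube([88, 88, 696]);
translate([215, 316, 728]) {
  cube([19, 299, 1858]);
  translate([1136, 0, 0]) cube([19, 299, 1858]);
  translate([19, 0, 0]) cube([1117, 299, 28]);
  translate([19, 0, 354]) cube([1117, 299, 28]);
  translate([19, 0, 708]) cube([1117, 299, 28]);
  translate([19, 0, 1062]) cube([1117, 299, 28]);
  translate([19, 0, 1416]) cube([1117, 299, 28]);
  translate([19, 0, 1770]) cube([1117, 299, 28]);
}
translate([664, -395, 0]) {
  translate([0, 0, 352]) cube([257, 285, 36]);
  translate([16, 16, 0]) cylinder(h = 352, r = 16);
  translate([241, 16, 0]) cylinder(h = 352, r = 16);
  translate([16, 269, 0]) cylinder(h = 352, r = 16);
  translate([241, 269, 0]) cylinder(h = 352, r = 16);
}
translate([664, 1041, 0]) {
  translate([0, 0, 352]) cube([257, 285, 36]);
  translate([16, 16, 0]) cylinder(h = 352, r = 16);
  translate([241, 16, 0]) cylinder(h = 352, r = 16);
  translate([16, 269, 0]) cylinder(h = 352, r = 16);
  translate([241, 269, 0]) cylinder(h = 352, r = 16);
}
translate([-367, 323, 0]) {
  translate([0, 0, 352]) cube([257, 285, 36]);
  translate([16, 16, 0]) cylinder(h = 352, r = 16);
  translate([241, 16, 0]) cylinder(h = 352, r = 16);
  translate([16, 269, 0]) cylinder(h = 352, r = 16);
  translate([241, 269, 0]) cylinder(h = 352, r = 16);
}
translate([1695, 323, 0]) {
  translate([0, 0, 352]) cube([257, 285, 36]);
  translate([16, 16, 0]) cylinder(h = 352, r = 16);
  translate([241, 16, 0]) cylinder(h = 352, r = 16);
  translate([16, 269, 0]) cylinder(h = 352, r = 16);
  translate([241, 269, 0]) cylinder(h = 352, r = 16);
}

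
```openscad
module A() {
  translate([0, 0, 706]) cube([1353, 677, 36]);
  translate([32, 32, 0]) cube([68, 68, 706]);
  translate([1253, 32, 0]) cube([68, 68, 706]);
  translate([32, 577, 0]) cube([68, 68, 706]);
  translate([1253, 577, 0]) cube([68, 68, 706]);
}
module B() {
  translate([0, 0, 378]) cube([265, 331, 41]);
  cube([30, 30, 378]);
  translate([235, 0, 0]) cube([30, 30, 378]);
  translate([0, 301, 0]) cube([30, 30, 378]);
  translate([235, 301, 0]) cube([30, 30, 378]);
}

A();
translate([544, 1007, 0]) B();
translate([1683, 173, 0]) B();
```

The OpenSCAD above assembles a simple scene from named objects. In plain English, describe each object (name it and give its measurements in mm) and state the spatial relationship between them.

A is a rectangular dining table. The top is 1353×677×36 mm with its upper surface at z = 742 mm. It stands on four 68×68 mm square legs, each inset 32 mm from the nearest pair of top edges, running from the floor to the underside of the top.

B is a four-legged stool. The seat is a 265×331×41 mm slab whose top surface is at z = 419 mm; four square legs, each 30×30 mm in cross-section, run from the floor (z = 0) to the underside of the seat, each flush with a corner of the seat.

Two stools sit around the table at the +y, +x sides.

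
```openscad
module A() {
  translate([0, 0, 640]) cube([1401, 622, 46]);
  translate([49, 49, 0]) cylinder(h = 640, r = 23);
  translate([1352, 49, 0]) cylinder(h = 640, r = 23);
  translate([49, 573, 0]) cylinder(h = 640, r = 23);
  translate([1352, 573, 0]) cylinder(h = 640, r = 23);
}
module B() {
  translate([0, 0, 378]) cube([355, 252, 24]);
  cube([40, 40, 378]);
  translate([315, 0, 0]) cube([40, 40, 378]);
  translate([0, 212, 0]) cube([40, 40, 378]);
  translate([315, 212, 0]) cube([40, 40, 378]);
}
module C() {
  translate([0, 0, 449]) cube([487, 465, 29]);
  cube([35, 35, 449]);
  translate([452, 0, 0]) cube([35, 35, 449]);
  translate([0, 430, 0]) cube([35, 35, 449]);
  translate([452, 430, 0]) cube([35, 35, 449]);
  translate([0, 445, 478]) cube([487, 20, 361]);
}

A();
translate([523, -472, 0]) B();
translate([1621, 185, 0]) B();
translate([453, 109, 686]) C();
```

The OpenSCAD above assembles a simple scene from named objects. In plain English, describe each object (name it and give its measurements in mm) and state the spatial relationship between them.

A is a table: top 1401 mm (x) × 622 mm (y), 46 mm thick, upper face at z = 686 mm, on four round legs of 46 mm diameter, each leg's bounding box inset 26 mm from the nearest pair of top edges, running from z = 0 to the bottom of the top.

B is a simple wooden stool: a rectangular seat 355 mm (x) by 252 mm (y), 24 mm thick, top face at z = 402 mm, on four square legs, each 40×40 mm in cross-section. The legs rest on z = 0, each flush with a corner of the seat.

C is a chair: 487×465 mm seat, 29 mm thick, top at z = 478 mm, on four 35 mm square corner legs flush with the seat edges. A 20 mm thick backrest slab spans the full seat width, extending 361 mm above the seat top, its back face flush with the seat's +y edge.

Two stools sit around the table at the −y, +x sides. The chair is on top of the table.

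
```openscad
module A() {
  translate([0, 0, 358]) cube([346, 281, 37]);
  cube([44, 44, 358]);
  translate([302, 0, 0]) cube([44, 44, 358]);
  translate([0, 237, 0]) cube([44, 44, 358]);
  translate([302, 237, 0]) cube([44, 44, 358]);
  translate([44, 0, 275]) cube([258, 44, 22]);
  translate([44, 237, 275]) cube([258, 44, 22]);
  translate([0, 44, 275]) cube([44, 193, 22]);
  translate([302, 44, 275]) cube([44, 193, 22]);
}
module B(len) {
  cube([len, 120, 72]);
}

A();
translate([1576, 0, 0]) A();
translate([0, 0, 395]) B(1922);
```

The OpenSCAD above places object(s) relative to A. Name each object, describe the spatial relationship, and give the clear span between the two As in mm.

A is a stool. B is a beam. A beam spans the tops of two stools. The clear span between the two stools is 1230 mm.

Second stool starts at x = 1576; first ends at x = 346; clear span = 1576 − 346 = 1230 mm.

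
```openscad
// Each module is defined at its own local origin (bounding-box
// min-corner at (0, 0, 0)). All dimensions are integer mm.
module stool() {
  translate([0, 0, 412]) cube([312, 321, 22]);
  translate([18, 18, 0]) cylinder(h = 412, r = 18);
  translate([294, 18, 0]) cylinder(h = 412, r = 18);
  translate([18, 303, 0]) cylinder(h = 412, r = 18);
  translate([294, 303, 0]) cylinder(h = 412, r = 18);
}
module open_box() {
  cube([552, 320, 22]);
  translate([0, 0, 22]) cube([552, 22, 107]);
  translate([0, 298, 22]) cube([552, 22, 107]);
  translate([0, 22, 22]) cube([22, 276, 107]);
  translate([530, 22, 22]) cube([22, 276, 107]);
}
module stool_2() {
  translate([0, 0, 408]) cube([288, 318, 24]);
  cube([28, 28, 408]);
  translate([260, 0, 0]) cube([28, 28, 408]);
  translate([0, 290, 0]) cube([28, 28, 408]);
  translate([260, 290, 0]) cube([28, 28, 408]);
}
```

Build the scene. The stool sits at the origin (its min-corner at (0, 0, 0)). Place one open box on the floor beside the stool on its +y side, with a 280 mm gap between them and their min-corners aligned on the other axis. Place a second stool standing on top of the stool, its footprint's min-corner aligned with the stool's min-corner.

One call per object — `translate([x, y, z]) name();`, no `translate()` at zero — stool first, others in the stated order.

stool();
translate([0, 601, 0]) open_box();
translate([0, 0, 434]) stool_2();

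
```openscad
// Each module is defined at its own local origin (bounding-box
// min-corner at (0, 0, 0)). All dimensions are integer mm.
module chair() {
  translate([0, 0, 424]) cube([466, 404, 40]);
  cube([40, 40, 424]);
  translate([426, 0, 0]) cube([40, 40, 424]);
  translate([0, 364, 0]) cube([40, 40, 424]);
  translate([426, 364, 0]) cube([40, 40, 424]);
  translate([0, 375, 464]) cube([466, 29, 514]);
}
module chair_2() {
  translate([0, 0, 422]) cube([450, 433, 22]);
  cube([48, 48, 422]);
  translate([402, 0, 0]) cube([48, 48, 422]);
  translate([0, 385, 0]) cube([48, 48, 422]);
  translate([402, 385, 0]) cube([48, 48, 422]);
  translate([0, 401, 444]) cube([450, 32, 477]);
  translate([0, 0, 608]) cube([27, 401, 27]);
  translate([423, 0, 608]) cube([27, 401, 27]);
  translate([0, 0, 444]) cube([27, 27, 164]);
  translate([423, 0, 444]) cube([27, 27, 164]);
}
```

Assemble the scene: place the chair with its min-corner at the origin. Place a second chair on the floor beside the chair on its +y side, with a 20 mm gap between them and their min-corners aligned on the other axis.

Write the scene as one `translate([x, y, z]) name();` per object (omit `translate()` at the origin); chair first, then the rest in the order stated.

chair();
translate([0, 424, 0]) chair_2();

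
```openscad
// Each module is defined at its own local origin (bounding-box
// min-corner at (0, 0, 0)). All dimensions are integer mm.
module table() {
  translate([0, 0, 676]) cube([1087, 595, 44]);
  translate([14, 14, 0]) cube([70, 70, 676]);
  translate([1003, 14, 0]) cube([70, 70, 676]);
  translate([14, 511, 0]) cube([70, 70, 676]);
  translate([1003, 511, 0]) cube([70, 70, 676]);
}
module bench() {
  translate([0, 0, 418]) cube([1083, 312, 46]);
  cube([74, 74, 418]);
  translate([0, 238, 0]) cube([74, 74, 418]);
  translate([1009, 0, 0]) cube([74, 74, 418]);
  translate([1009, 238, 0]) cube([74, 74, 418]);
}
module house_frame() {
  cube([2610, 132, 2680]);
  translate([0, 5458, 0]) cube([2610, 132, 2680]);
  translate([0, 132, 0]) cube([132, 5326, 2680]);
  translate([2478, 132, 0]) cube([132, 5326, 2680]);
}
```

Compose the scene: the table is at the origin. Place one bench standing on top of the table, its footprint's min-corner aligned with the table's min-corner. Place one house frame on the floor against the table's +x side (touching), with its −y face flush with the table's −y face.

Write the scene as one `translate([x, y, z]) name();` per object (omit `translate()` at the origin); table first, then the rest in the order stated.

table();
translate([0, 0, 720]) bench();
translate([1087, 0, 0]) house_frame();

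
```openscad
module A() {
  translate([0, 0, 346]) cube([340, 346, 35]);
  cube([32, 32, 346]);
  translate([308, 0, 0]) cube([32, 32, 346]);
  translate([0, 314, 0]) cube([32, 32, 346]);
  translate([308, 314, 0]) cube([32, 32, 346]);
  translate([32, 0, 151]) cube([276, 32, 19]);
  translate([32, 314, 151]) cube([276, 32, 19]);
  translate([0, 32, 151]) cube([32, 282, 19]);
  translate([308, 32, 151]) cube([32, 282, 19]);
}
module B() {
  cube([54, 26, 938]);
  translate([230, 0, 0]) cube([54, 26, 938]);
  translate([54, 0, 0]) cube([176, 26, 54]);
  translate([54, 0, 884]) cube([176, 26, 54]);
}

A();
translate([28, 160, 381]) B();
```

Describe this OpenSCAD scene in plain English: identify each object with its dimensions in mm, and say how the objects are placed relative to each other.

A is a four-legged stool. The seat is 340×346 mm, 35 mm thick, top at z = 381 mm. It stands on four square legs, each 32×32 mm in cross-section, from z = 0 to the seat underside, each flush with a corner of the seat. Four stretchers, 32 mm wide and 19 mm tall, connect adjacent legs with their undersides at z = 151 mm, each running between the inner faces of the legs it joins and aligned with the legs' outer faces on the other axis.

B is a picture frame with a 176×830 mm rectangular opening (x by z) and a uniform 54 mm border on every side. Frame depth is 26 mm along y. It is built from two vertical stiles running the full outside height and two horizontal rails spanning the gap between the stiles.

The picture frame is on top of the stool, centred.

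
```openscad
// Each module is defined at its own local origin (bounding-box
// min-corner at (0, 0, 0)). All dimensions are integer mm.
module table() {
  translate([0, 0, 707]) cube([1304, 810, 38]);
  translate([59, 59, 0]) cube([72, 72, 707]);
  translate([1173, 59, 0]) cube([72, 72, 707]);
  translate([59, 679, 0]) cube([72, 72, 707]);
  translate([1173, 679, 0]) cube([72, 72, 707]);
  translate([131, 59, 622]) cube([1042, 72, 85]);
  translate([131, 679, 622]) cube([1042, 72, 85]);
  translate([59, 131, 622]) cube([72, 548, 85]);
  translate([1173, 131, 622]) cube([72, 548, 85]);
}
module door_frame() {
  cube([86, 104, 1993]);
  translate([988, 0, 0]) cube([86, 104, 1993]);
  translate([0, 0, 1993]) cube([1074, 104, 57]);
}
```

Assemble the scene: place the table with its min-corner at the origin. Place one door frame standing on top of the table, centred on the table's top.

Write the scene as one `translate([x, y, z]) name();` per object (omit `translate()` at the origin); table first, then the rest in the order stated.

table();
translate([115, 353, 745]) door_frame();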